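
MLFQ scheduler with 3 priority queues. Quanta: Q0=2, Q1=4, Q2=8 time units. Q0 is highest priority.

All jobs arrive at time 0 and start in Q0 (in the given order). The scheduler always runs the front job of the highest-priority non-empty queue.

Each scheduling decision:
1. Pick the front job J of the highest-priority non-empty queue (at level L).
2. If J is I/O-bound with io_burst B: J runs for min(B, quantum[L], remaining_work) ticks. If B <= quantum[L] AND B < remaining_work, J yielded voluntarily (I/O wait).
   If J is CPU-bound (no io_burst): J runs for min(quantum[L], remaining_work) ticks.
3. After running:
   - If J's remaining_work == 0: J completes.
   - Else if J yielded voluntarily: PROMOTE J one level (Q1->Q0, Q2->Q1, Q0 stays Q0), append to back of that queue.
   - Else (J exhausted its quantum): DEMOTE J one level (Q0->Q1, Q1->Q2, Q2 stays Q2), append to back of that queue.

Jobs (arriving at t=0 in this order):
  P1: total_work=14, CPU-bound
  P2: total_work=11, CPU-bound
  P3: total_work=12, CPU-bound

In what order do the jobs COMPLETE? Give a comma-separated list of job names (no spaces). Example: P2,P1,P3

Answer: P1,P2,P3

Derivation:
t=0-2: P1@Q0 runs 2, rem=12, quantum used, demote→Q1. Q0=[P2,P3] Q1=[P1] Q2=[]
t=2-4: P2@Q0 runs 2, rem=9, quantum used, demote→Q1. Q0=[P3] Q1=[P1,P2] Q2=[]
t=4-6: P3@Q0 runs 2, rem=10, quantum used, demote→Q1. Q0=[] Q1=[P1,P2,P3] Q2=[]
t=6-10: P1@Q1 runs 4, rem=8, quantum used, demote→Q2. Q0=[] Q1=[P2,P3] Q2=[P1]
t=10-14: P2@Q1 runs 4, rem=5, quantum used, demote→Q2. Q0=[] Q1=[P3] Q2=[P1,P2]
t=14-18: P3@Q1 runs 4, rem=6, quantum used, demote→Q2. Q0=[] Q1=[] Q2=[P1,P2,P3]
t=18-26: P1@Q2 runs 8, rem=0, completes. Q0=[] Q1=[] Q2=[P2,P3]
t=26-31: P2@Q2 runs 5, rem=0, completes. Q0=[] Q1=[] Q2=[P3]
t=31-37: P3@Q2 runs 6, rem=0, completes. Q0=[] Q1=[] Q2=[]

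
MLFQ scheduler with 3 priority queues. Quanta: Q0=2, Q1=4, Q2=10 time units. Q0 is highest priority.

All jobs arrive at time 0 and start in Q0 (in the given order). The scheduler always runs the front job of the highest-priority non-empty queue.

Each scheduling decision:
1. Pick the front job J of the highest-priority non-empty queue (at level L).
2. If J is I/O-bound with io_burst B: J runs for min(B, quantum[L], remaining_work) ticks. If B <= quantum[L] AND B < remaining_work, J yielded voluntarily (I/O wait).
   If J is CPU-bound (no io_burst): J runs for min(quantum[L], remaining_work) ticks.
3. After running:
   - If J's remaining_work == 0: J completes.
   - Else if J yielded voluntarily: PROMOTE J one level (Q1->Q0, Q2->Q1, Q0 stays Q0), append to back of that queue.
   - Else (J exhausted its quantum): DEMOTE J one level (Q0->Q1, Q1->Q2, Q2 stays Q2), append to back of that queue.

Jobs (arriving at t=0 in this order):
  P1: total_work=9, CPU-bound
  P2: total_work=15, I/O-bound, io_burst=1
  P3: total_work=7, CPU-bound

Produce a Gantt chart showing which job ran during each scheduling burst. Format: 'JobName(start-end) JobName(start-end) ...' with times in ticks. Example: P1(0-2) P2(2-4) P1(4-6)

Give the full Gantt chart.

t=0-2: P1@Q0 runs 2, rem=7, quantum used, demote→Q1. Q0=[P2,P3] Q1=[P1] Q2=[]
t=2-3: P2@Q0 runs 1, rem=14, I/O yield, promote→Q0. Q0=[P3,P2] Q1=[P1] Q2=[]
t=3-5: P3@Q0 runs 2, rem=5, quantum used, demote→Q1. Q0=[P2] Q1=[P1,P3] Q2=[]
t=5-6: P2@Q0 runs 1, rem=13, I/O yield, promote→Q0. Q0=[P2] Q1=[P1,P3] Q2=[]
t=6-7: P2@Q0 runs 1, rem=12, I/O yield, promote→Q0. Q0=[P2] Q1=[P1,P3] Q2=[]
t=7-8: P2@Q0 runs 1, rem=11, I/O yield, promote→Q0. Q0=[P2] Q1=[P1,P3] Q2=[]
t=8-9: P2@Q0 runs 1, rem=10, I/O yield, promote→Q0. Q0=[P2] Q1=[P1,P3] Q2=[]
t=9-10: P2@Q0 runs 1, rem=9, I/O yield, promote→Q0. Q0=[P2] Q1=[P1,P3] Q2=[]
t=10-11: P2@Q0 runs 1, rem=8, I/O yield, promote→Q0. Q0=[P2] Q1=[P1,P3] Q2=[]
t=11-12: P2@Q0 runs 1, rem=7, I/O yield, promote→Q0. Q0=[P2] Q1=[P1,P3] Q2=[]
t=12-13: P2@Q0 runs 1, rem=6, I/O yield, promote→Q0. Q0=[P2] Q1=[P1,P3] Q2=[]
t=13-14: P2@Q0 runs 1, rem=5, I/O yield, promote→Q0. Q0=[P2] Q1=[P1,P3] Q2=[]
t=14-15: P2@Q0 runs 1, rem=4, I/O yield, promote→Q0. Q0=[P2] Q1=[P1,P3] Q2=[]
t=15-16: P2@Q0 runs 1, rem=3, I/O yield, promote→Q0. Q0=[P2] Q1=[P1,P3] Q2=[]
t=16-17: P2@Q0 runs 1, rem=2, I/O yield, promote→Q0. Q0=[P2] Q1=[P1,P3] Q2=[]
t=17-18: P2@Q0 runs 1, rem=1, I/O yield, promote→Q0. Q0=[P2] Q1=[P1,P3] Q2=[]
t=18-19: P2@Q0 runs 1, rem=0, completes. Q0=[] Q1=[P1,P3] Q2=[]
t=19-23: P1@Q1 runs 4, rem=3, quantum used, demote→Q2. Q0=[] Q1=[P3] Q2=[P1]
t=23-27: P3@Q1 runs 4, rem=1, quantum used, demote→Q2. Q0=[] Q1=[] Q2=[P1,P3]
t=27-30: P1@Q2 runs 3, rem=0, completes. Q0=[] Q1=[] Q2=[P3]
t=30-31: P3@Q2 runs 1, rem=0, completes. Q0=[] Q1=[] Q2=[]

Answer: P1(0-2) P2(2-3) P3(3-5) P2(5-6) P2(6-7) P2(7-8) P2(8-9) P2(9-10) P2(10-11) P2(11-12) P2(12-13) P2(13-14) P2(14-15) P2(15-16) P2(16-17) P2(17-18) P2(18-19) P1(19-23) P3(23-27) P1(27-30) P3(30-31)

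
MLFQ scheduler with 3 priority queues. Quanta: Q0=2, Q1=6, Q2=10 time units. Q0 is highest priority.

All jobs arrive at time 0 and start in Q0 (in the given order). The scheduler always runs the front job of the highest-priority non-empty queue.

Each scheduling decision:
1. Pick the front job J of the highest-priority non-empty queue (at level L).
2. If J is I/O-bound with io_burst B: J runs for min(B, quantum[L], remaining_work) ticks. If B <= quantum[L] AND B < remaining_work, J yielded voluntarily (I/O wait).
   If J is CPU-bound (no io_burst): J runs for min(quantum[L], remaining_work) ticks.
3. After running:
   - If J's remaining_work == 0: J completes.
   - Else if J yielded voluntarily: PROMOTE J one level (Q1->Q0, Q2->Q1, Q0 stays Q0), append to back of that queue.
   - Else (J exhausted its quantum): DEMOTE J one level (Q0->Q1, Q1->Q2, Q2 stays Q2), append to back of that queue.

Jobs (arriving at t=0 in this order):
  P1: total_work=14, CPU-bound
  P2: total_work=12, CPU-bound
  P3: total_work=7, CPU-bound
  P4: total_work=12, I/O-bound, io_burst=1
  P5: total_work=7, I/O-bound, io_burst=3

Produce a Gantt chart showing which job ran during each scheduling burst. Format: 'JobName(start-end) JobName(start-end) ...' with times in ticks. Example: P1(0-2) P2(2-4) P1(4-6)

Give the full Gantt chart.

Answer: P1(0-2) P2(2-4) P3(4-6) P4(6-7) P5(7-9) P4(9-10) P4(10-11) P4(11-12) P4(12-13) P4(13-14) P4(14-15) P4(15-16) P4(16-17) P4(17-18) P4(18-19) P4(19-20) P1(20-26) P2(26-32) P3(32-37) P5(37-40) P5(40-42) P1(42-48) P2(48-52)

Derivation:
t=0-2: P1@Q0 runs 2, rem=12, quantum used, demote→Q1. Q0=[P2,P3,P4,P5] Q1=[P1] Q2=[]
t=2-4: P2@Q0 runs 2, rem=10, quantum used, demote→Q1. Q0=[P3,P4,P5] Q1=[P1,P2] Q2=[]
t=4-6: P3@Q0 runs 2, rem=5, quantum used, demote→Q1. Q0=[P4,P5] Q1=[P1,P2,P3] Q2=[]
t=6-7: P4@Q0 runs 1, rem=11, I/O yield, promote→Q0. Q0=[P5,P4] Q1=[P1,P2,P3] Q2=[]
t=7-9: P5@Q0 runs 2, rem=5, quantum used, demote→Q1. Q0=[P4] Q1=[P1,P2,P3,P5] Q2=[]
t=9-10: P4@Q0 runs 1, rem=10, I/O yield, promote→Q0. Q0=[P4] Q1=[P1,P2,P3,P5] Q2=[]
t=10-11: P4@Q0 runs 1, rem=9, I/O yield, promote→Q0. Q0=[P4] Q1=[P1,P2,P3,P5] Q2=[]
t=11-12: P4@Q0 runs 1, rem=8, I/O yield, promote→Q0. Q0=[P4] Q1=[P1,P2,P3,P5] Q2=[]
t=12-13: P4@Q0 runs 1, rem=7, I/O yield, promote→Q0. Q0=[P4] Q1=[P1,P2,P3,P5] Q2=[]
t=13-14: P4@Q0 runs 1, rem=6, I/O yield, promote→Q0. Q0=[P4] Q1=[P1,P2,P3,P5] Q2=[]
t=14-15: P4@Q0 runs 1, rem=5, I/O yield, promote→Q0. Q0=[P4] Q1=[P1,P2,P3,P5] Q2=[]
t=15-16: P4@Q0 runs 1, rem=4, I/O yield, promote→Q0. Q0=[P4] Q1=[P1,P2,P3,P5] Q2=[]
t=16-17: P4@Q0 runs 1, rem=3, I/O yield, promote→Q0. Q0=[P4] Q1=[P1,P2,P3,P5] Q2=[]
t=17-18: P4@Q0 runs 1, rem=2, I/O yield, promote→Q0. Q0=[P4] Q1=[P1,P2,P3,P5] Q2=[]
t=18-19: P4@Q0 runs 1, rem=1, I/O yield, promote→Q0. Q0=[P4] Q1=[P1,P2,P3,P5] Q2=[]
t=19-20: P4@Q0 runs 1, rem=0, completes. Q0=[] Q1=[P1,P2,P3,P5] Q2=[]
t=20-26: P1@Q1 runs 6, rem=6, quantum used, demote→Q2. Q0=[] Q1=[P2,P3,P5] Q2=[P1]
t=26-32: P2@Q1 runs 6, rem=4, quantum used, demote→Q2. Q0=[] Q1=[P3,P5] Q2=[P1,P2]
t=32-37: P3@Q1 runs 5, rem=0, completes. Q0=[] Q1=[P5] Q2=[P1,P2]
t=37-40: P5@Q1 runs 3, rem=2, I/O yield, promote→Q0. Q0=[P5] Q1=[] Q2=[P1,P2]
t=40-42: P5@Q0 runs 2, rem=0, completes. Q0=[] Q1=[] Q2=[P1,P2]
t=42-48: P1@Q2 runs 6, rem=0, completes. Q0=[] Q1=[] Q2=[P2]
t=48-52: P2@Q2 runs 4, rem=0, completes. Q0=[] Q1=[] Q2=[]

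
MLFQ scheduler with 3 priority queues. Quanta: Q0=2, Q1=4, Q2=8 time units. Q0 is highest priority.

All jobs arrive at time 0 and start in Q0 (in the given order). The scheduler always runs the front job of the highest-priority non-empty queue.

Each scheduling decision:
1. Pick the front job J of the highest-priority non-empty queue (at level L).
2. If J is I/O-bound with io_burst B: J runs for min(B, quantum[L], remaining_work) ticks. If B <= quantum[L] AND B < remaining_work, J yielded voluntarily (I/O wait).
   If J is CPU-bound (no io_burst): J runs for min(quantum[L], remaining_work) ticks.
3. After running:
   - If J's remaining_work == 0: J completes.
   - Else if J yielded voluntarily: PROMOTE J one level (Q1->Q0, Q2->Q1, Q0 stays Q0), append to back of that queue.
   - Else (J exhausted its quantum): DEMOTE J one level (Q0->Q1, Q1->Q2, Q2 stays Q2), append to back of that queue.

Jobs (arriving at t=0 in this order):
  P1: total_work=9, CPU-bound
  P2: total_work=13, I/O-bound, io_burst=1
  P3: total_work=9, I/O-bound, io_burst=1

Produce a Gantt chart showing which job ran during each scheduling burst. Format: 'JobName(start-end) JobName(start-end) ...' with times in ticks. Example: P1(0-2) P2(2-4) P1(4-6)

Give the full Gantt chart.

t=0-2: P1@Q0 runs 2, rem=7, quantum used, demote→Q1. Q0=[P2,P3] Q1=[P1] Q2=[]
t=2-3: P2@Q0 runs 1, rem=12, I/O yield, promote→Q0. Q0=[P3,P2] Q1=[P1] Q2=[]
t=3-4: P3@Q0 runs 1, rem=8, I/O yield, promote→Q0. Q0=[P2,P3] Q1=[P1] Q2=[]
t=4-5: P2@Q0 runs 1, rem=11, I/O yield, promote→Q0. Q0=[P3,P2] Q1=[P1] Q2=[]
t=5-6: P3@Q0 runs 1, rem=7, I/O yield, promote→Q0. Q0=[P2,P3] Q1=[P1] Q2=[]
t=6-7: P2@Q0 runs 1, rem=10, I/O yield, promote→Q0. Q0=[P3,P2] Q1=[P1] Q2=[]
t=7-8: P3@Q0 runs 1, rem=6, I/O yield, promote→Q0. Q0=[P2,P3] Q1=[P1] Q2=[]
t=8-9: P2@Q0 runs 1, rem=9, I/O yield, promote→Q0. Q0=[P3,P2] Q1=[P1] Q2=[]
t=9-10: P3@Q0 runs 1, rem=5, I/O yield, promote→Q0. Q0=[P2,P3] Q1=[P1] Q2=[]
t=10-11: P2@Q0 runs 1, rem=8, I/O yield, promote→Q0. Q0=[P3,P2] Q1=[P1] Q2=[]
t=11-12: P3@Q0 runs 1, rem=4, I/O yield, promote→Q0. Q0=[P2,P3] Q1=[P1] Q2=[]
t=12-13: P2@Q0 runs 1, rem=7, I/O yield, promote→Q0. Q0=[P3,P2] Q1=[P1] Q2=[]
t=13-14: P3@Q0 runs 1, rem=3, I/O yield, promote→Q0. Q0=[P2,P3] Q1=[P1] Q2=[]
t=14-15: P2@Q0 runs 1, rem=6, I/O yield, promote→Q0. Q0=[P3,P2] Q1=[P1] Q2=[]
t=15-16: P3@Q0 runs 1, rem=2, I/O yield, promote→Q0. Q0=[P2,P3] Q1=[P1] Q2=[]
t=16-17: P2@Q0 runs 1, rem=5, I/O yield, promote→Q0. Q0=[P3,P2] Q1=[P1] Q2=[]
t=17-18: P3@Q0 runs 1, rem=1, I/O yield, promote→Q0. Q0=[P2,P3] Q1=[P1] Q2=[]
t=18-19: P2@Q0 runs 1, rem=4, I/O yield, promote→Q0. Q0=[P3,P2] Q1=[P1] Q2=[]
t=19-20: P3@Q0 runs 1, rem=0, completes. Q0=[P2] Q1=[P1] Q2=[]
t=20-21: P2@Q0 runs 1, rem=3, I/O yield, promote→Q0. Q0=[P2] Q1=[P1] Q2=[]
t=21-22: P2@Q0 runs 1, rem=2, I/O yield, promote→Q0. Q0=[P2] Q1=[P1] Q2=[]
t=22-23: P2@Q0 runs 1, rem=1, I/O yield, promote→Q0. Q0=[P2] Q1=[P1] Q2=[]
t=23-24: P2@Q0 runs 1, rem=0, completes. Q0=[] Q1=[P1] Q2=[]
t=24-28: P1@Q1 runs 4, rem=3, quantum used, demote→Q2. Q0=[] Q1=[] Q2=[P1]
t=28-31: P1@Q2 runs 3, rem=0, completes. Q0=[] Q1=[] Q2=[]

Answer: P1(0-2) P2(2-3) P3(3-4) P2(4-5) P3(5-6) P2(6-7) P3(7-8) P2(8-9) P3(9-10) P2(10-11) P3(11-12) P2(12-13) P3(13-14) P2(14-15) P3(15-16) P2(16-17) P3(17-18) P2(18-19) P3(19-20) P2(20-21) P2(21-22) P2(22-23) P2(23-24) P1(24-28) P1(28-31)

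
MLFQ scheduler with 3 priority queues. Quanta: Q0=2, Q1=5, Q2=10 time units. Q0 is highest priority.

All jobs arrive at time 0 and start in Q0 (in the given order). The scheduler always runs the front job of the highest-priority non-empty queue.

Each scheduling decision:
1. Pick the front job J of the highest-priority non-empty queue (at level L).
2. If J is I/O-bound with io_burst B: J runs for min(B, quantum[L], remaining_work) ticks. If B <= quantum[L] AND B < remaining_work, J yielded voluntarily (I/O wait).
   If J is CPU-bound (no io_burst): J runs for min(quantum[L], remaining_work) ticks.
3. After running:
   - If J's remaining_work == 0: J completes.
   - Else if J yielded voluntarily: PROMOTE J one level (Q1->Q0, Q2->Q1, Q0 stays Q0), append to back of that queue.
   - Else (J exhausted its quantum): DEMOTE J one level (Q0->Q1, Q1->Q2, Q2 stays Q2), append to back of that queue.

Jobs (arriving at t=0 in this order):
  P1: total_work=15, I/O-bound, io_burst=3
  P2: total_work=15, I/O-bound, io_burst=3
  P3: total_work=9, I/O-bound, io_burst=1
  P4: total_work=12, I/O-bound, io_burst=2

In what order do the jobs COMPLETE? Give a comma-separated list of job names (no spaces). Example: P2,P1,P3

Answer: P4,P3,P1,P2

Derivation:
t=0-2: P1@Q0 runs 2, rem=13, quantum used, demote→Q1. Q0=[P2,P3,P4] Q1=[P1] Q2=[]
t=2-4: P2@Q0 runs 2, rem=13, quantum used, demote→Q1. Q0=[P3,P4] Q1=[P1,P2] Q2=[]
t=4-5: P3@Q0 runs 1, rem=8, I/O yield, promote→Q0. Q0=[P4,P3] Q1=[P1,P2] Q2=[]
t=5-7: P4@Q0 runs 2, rem=10, I/O yield, promote→Q0. Q0=[P3,P4] Q1=[P1,P2] Q2=[]
t=7-8: P3@Q0 runs 1, rem=7, I/O yield, promote→Q0. Q0=[P4,P3] Q1=[P1,P2] Q2=[]
t=8-10: P4@Q0 runs 2, rem=8, I/O yield, promote→Q0. Q0=[P3,P4] Q1=[P1,P2] Q2=[]
t=10-11: P3@Q0 runs 1, rem=6, I/O yield, promote→Q0. Q0=[P4,P3] Q1=[P1,P2] Q2=[]
t=11-13: P4@Q0 runs 2, rem=6, I/O yield, promote→Q0. Q0=[P3,P4] Q1=[P1,P2] Q2=[]
t=13-14: P3@Q0 runs 1, rem=5, I/O yield, promote→Q0. Q0=[P4,P3] Q1=[P1,P2] Q2=[]
t=14-16: P4@Q0 runs 2, rem=4, I/O yield, promote→Q0. Q0=[P3,P4] Q1=[P1,P2] Q2=[]
t=16-17: P3@Q0 runs 1, rem=4, I/O yield, promote→Q0. Q0=[P4,P3] Q1=[P1,P2] Q2=[]
t=17-19: P4@Q0 runs 2, rem=2, I/O yield, promote→Q0. Q0=[P3,P4] Q1=[P1,P2] Q2=[]
t=19-20: P3@Q0 runs 1, rem=3, I/O yield, promote→Q0. Q0=[P4,P3] Q1=[P1,P2] Q2=[]
t=20-22: P4@Q0 runs 2, rem=0, completes. Q0=[P3] Q1=[P1,P2] Q2=[]
t=22-23: P3@Q0 runs 1, rem=2, I/O yield, promote→Q0. Q0=[P3] Q1=[P1,P2] Q2=[]
t=23-24: P3@Q0 runs 1, rem=1, I/O yield, promote→Q0. Q0=[P3] Q1=[P1,P2] Q2=[]
t=24-25: P3@Q0 runs 1, rem=0, completes. Q0=[] Q1=[P1,P2] Q2=[]
t=25-28: P1@Q1 runs 3, rem=10, I/O yield, promote→Q0. Q0=[P1] Q1=[P2] Q2=[]
t=28-30: P1@Q0 runs 2, rem=8, quantum used, demote→Q1. Q0=[] Q1=[P2,P1] Q2=[]
t=30-33: P2@Q1 runs 3, rem=10, I/O yield, promote→Q0. Q0=[P2] Q1=[P1] Q2=[]
t=33-35: P2@Q0 runs 2, rem=8, quantum used, demote→Q1. Q0=[] Q1=[P1,P2] Q2=[]
t=35-38: P1@Q1 runs 3, rem=5, I/O yield, promote→Q0. Q0=[P1] Q1=[P2] Q2=[]
t=38-40: P1@Q0 runs 2, rem=3, quantum used, demote→Q1. Q0=[] Q1=[P2,P1] Q2=[]
t=40-43: P2@Q1 runs 3, rem=5, I/O yield, promote→Q0. Q0=[P2] Q1=[P1] Q2=[]
t=43-45: P2@Q0 runs 2, rem=3, quantum used, demote→Q1. Q0=[] Q1=[P1,P2] Q2=[]
t=45-48: P1@Q1 runs 3, rem=0, completes. Q0=[] Q1=[P2] Q2=[]
t=48-51: P2@Q1 runs 3, rem=0, completes. Q0=[] Q1=[] Q2=[]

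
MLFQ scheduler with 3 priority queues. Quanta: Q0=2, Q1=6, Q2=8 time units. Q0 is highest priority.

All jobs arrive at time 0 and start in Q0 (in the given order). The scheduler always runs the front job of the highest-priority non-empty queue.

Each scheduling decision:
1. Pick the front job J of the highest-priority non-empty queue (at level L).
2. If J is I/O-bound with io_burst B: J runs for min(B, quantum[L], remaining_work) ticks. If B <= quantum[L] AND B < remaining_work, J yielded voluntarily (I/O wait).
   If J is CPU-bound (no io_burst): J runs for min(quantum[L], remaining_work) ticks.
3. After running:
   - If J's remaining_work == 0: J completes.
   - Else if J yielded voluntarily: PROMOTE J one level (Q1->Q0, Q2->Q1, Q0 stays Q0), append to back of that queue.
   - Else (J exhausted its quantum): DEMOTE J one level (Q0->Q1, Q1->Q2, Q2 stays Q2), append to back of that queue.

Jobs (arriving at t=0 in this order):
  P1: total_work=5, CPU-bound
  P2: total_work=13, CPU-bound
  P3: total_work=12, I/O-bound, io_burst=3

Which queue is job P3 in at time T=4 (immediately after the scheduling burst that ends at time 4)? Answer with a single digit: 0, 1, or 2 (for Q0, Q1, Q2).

t=0-2: P1@Q0 runs 2, rem=3, quantum used, demote→Q1. Q0=[P2,P3] Q1=[P1] Q2=[]
t=2-4: P2@Q0 runs 2, rem=11, quantum used, demote→Q1. Q0=[P3] Q1=[P1,P2] Q2=[]
t=4-6: P3@Q0 runs 2, rem=10, quantum used, demote→Q1. Q0=[] Q1=[P1,P2,P3] Q2=[]
t=6-9: P1@Q1 runs 3, rem=0, completes. Q0=[] Q1=[P2,P3] Q2=[]
t=9-15: P2@Q1 runs 6, rem=5, quantum used, demote→Q2. Q0=[] Q1=[P3] Q2=[P2]
t=15-18: P3@Q1 runs 3, rem=7, I/O yield, promote→Q0. Q0=[P3] Q1=[] Q2=[P2]
t=18-20: P3@Q0 runs 2, rem=5, quantum used, demote→Q1. Q0=[] Q1=[P3] Q2=[P2]
t=20-23: P3@Q1 runs 3, rem=2, I/O yield, promote→Q0. Q0=[P3] Q1=[] Q2=[P2]
t=23-25: P3@Q0 runs 2, rem=0, completes. Q0=[] Q1=[] Q2=[P2]
t=25-30: P2@Q2 runs 5, rem=0, completes. Q0=[] Q1=[] Q2=[]

Answer: 0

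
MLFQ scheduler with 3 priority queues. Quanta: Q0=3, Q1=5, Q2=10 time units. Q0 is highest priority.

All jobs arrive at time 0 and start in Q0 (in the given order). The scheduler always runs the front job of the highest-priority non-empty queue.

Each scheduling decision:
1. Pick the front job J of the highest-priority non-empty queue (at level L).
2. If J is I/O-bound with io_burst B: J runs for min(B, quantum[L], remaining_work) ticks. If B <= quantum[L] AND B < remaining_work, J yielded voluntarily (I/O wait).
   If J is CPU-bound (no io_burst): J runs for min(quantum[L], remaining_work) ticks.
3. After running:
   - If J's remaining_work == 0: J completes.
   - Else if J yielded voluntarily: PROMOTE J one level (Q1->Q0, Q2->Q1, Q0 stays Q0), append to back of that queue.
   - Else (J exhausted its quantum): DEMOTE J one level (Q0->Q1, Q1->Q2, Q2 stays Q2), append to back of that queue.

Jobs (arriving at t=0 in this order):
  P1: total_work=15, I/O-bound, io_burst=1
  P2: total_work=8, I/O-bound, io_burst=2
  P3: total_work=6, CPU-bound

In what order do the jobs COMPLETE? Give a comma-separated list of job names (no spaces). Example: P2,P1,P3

Answer: P2,P1,P3

Derivation:
t=0-1: P1@Q0 runs 1, rem=14, I/O yield, promote→Q0. Q0=[P2,P3,P1] Q1=[] Q2=[]
t=1-3: P2@Q0 runs 2, rem=6, I/O yield, promote→Q0. Q0=[P3,P1,P2] Q1=[] Q2=[]
t=3-6: P3@Q0 runs 3, rem=3, quantum used, demote→Q1. Q0=[P1,P2] Q1=[P3] Q2=[]
t=6-7: P1@Q0 runs 1, rem=13, I/O yield, promote→Q0. Q0=[P2,P1] Q1=[P3] Q2=[]
t=7-9: P2@Q0 runs 2, rem=4, I/O yield, promote→Q0. Q0=[P1,P2] Q1=[P3] Q2=[]
t=9-10: P1@Q0 runs 1, rem=12, I/O yield, promote→Q0. Q0=[P2,P1] Q1=[P3] Q2=[]
t=10-12: P2@Q0 runs 2, rem=2, I/O yield, promote→Q0. Q0=[P1,P2] Q1=[P3] Q2=[]
t=12-13: P1@Q0 runs 1, rem=11, I/O yield, promote→Q0. Q0=[P2,P1] Q1=[P3] Q2=[]
t=13-15: P2@Q0 runs 2, rem=0, completes. Q0=[P1] Q1=[P3] Q2=[]
t=15-16: P1@Q0 runs 1, rem=10, I/O yield, promote→Q0. Q0=[P1] Q1=[P3] Q2=[]
t=16-17: P1@Q0 runs 1, rem=9, I/O yield, promote→Q0. Q0=[P1] Q1=[P3] Q2=[]
t=17-18: P1@Q0 runs 1, rem=8, I/O yield, promote→Q0. Q0=[P1] Q1=[P3] Q2=[]
t=18-19: P1@Q0 runs 1, rem=7, I/O yield, promote→Q0. Q0=[P1] Q1=[P3] Q2=[]
t=19-20: P1@Q0 runs 1, rem=6, I/O yield, promote→Q0. Q0=[P1] Q1=[P3] Q2=[]
t=20-21: P1@Q0 runs 1, rem=5, I/O yield, promote→Q0. Q0=[P1] Q1=[P3] Q2=[]
t=21-22: P1@Q0 runs 1, rem=4, I/O yield, promote→Q0. Q0=[P1] Q1=[P3] Q2=[]
t=22-23: P1@Q0 runs 1, rem=3, I/O yield, promote→Q0. Q0=[P1] Q1=[P3] Q2=[]
t=23-24: P1@Q0 runs 1, rem=2, I/O yield, promote→Q0. Q0=[P1] Q1=[P3] Q2=[]
t=24-25: P1@Q0 runs 1, rem=1, I/O yield, promote→Q0. Q0=[P1] Q1=[P3] Q2=[]
t=25-26: P1@Q0 runs 1, rem=0, completes. Q0=[] Q1=[P3] Q2=[]
t=26-29: P3@Q1 runs 3, rem=0, completes. Q0=[] Q1=[] Q2=[]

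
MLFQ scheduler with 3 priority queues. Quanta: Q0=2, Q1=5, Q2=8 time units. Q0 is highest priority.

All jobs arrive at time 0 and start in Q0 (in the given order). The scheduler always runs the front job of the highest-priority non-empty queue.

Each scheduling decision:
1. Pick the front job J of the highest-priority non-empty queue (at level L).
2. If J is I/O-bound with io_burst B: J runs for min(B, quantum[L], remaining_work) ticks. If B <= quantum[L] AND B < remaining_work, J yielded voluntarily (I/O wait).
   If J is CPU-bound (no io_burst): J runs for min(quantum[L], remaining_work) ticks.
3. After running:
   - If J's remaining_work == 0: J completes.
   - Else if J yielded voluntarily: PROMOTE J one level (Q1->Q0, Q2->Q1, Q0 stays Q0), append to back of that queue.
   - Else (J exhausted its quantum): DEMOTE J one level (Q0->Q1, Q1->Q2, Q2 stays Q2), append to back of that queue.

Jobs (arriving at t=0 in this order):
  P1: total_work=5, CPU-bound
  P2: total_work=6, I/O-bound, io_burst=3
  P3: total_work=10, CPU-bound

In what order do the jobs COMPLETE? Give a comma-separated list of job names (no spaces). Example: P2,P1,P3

Answer: P1,P2,P3

Derivation:
t=0-2: P1@Q0 runs 2, rem=3, quantum used, demote→Q1. Q0=[P2,P3] Q1=[P1] Q2=[]
t=2-4: P2@Q0 runs 2, rem=4, quantum used, demote→Q1. Q0=[P3] Q1=[P1,P2] Q2=[]
t=4-6: P3@Q0 runs 2, rem=8, quantum used, demote→Q1. Q0=[] Q1=[P1,P2,P3] Q2=[]
t=6-9: P1@Q1 runs 3, rem=0, completes. Q0=[] Q1=[P2,P3] Q2=[]
t=9-12: P2@Q1 runs 3, rem=1, I/O yield, promote→Q0. Q0=[P2] Q1=[P3] Q2=[]
t=12-13: P2@Q0 runs 1, rem=0, completes. Q0=[] Q1=[P3] Q2=[]
t=13-18: P3@Q1 runs 5, rem=3, quantum used, demote→Q2. Q0=[] Q1=[] Q2=[P3]
t=18-21: P3@Q2 runs 3, rem=0, completes. Q0=[] Q1=[] Q2=[]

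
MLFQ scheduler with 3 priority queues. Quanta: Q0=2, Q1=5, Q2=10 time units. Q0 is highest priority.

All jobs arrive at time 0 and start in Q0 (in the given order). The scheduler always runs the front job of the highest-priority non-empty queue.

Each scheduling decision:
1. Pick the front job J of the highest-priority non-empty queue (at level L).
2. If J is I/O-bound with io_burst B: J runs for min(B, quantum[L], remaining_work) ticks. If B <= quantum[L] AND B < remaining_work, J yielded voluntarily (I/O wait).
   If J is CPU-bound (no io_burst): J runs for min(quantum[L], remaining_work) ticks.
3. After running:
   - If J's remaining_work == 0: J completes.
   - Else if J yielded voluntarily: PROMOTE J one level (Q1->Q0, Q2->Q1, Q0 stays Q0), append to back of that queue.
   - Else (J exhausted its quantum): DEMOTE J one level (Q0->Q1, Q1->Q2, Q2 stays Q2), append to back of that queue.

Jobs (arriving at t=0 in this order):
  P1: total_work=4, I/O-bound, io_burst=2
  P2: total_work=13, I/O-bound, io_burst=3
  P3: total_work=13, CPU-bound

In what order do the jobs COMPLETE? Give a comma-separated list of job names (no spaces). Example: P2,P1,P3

Answer: P1,P2,P3

Derivation:
t=0-2: P1@Q0 runs 2, rem=2, I/O yield, promote→Q0. Q0=[P2,P3,P1] Q1=[] Q2=[]
t=2-4: P2@Q0 runs 2, rem=11, quantum used, demote→Q1. Q0=[P3,P1] Q1=[P2] Q2=[]
t=4-6: P3@Q0 runs 2, rem=11, quantum used, demote→Q1. Q0=[P1] Q1=[P2,P3] Q2=[]
t=6-8: P1@Q0 runs 2, rem=0, completes. Q0=[] Q1=[P2,P3] Q2=[]
t=8-11: P2@Q1 runs 3, rem=8, I/O yield, promote→Q0. Q0=[P2] Q1=[P3] Q2=[]
t=11-13: P2@Q0 runs 2, rem=6, quantum used, demote→Q1. Q0=[] Q1=[P3,P2] Q2=[]
t=13-18: P3@Q1 runs 5, rem=6, quantum used, demote→Q2. Q0=[] Q1=[P2] Q2=[P3]
t=18-21: P2@Q1 runs 3, rem=3, I/O yield, promote→Q0. Q0=[P2] Q1=[] Q2=[P3]
t=21-23: P2@Q0 runs 2, rem=1, quantum used, demote→Q1. Q0=[] Q1=[P2] Q2=[P3]
t=23-24: P2@Q1 runs 1, rem=0, completes. Q0=[] Q1=[] Q2=[P3]
t=24-30: P3@Q2 runs 6, rem=0, completes. Q0=[] Q1=[] Q2=[]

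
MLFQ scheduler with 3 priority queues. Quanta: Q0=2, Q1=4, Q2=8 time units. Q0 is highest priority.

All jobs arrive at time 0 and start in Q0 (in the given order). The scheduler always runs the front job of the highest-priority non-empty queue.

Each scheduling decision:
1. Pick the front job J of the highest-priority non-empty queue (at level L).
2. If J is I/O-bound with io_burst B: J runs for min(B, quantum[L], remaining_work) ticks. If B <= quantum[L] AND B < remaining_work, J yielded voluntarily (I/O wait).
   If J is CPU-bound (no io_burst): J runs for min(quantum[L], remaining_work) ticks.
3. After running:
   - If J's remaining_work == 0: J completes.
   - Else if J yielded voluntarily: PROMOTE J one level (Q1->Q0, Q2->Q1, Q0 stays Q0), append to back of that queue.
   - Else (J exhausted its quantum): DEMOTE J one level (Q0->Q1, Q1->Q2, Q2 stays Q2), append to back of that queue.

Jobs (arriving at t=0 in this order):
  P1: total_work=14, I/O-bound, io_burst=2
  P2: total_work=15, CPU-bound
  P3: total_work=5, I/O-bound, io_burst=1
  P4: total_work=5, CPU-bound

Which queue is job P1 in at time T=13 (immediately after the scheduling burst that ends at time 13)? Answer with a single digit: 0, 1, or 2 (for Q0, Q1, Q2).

Answer: 0

Derivation:
t=0-2: P1@Q0 runs 2, rem=12, I/O yield, promote→Q0. Q0=[P2,P3,P4,P1] Q1=[] Q2=[]
t=2-4: P2@Q0 runs 2, rem=13, quantum used, demote→Q1. Q0=[P3,P4,P1] Q1=[P2] Q2=[]
t=4-5: P3@Q0 runs 1, rem=4, I/O yield, promote→Q0. Q0=[P4,P1,P3] Q1=[P2] Q2=[]
t=5-7: P4@Q0 runs 2, rem=3, quantum used, demote→Q1. Q0=[P1,P3] Q1=[P2,P4] Q2=[]
t=7-9: P1@Q0 runs 2, rem=10, I/O yield, promote→Q0. Q0=[P3,P1] Q1=[P2,P4] Q2=[]
t=9-10: P3@Q0 runs 1, rem=3, I/O yield, promote→Q0. Q0=[P1,P3] Q1=[P2,P4] Q2=[]
t=10-12: P1@Q0 runs 2, rem=8, I/O yield, promote→Q0. Q0=[P3,P1] Q1=[P2,P4] Q2=[]
t=12-13: P3@Q0 runs 1, rem=2, I/O yield, promote→Q0. Q0=[P1,P3] Q1=[P2,P4] Q2=[]
t=13-15: P1@Q0 runs 2, rem=6, I/O yield, promote→Q0. Q0=[P3,P1] Q1=[P2,P4] Q2=[]
t=15-16: P3@Q0 runs 1, rem=1, I/O yield, promote→Q0. Q0=[P1,P3] Q1=[P2,P4] Q2=[]
t=16-18: P1@Q0 runs 2, rem=4, I/O yield, promote→Q0. Q0=[P3,P1] Q1=[P2,P4] Q2=[]
t=18-19: P3@Q0 runs 1, rem=0, completes. Q0=[P1] Q1=[P2,P4] Q2=[]
t=19-21: P1@Q0 runs 2, rem=2, I/O yield, promote→Q0. Q0=[P1] Q1=[P2,P4] Q2=[]
t=21-23: P1@Q0 runs 2, rem=0, completes. Q0=[] Q1=[P2,P4] Q2=[]
t=23-27: P2@Q1 runs 4, rem=9, quantum used, demote→Q2. Q0=[] Q1=[P4] Q2=[P2]
t=27-30: P4@Q1 runs 3, rem=0, completes. Q0=[] Q1=[] Q2=[P2]
t=30-38: P2@Q2 runs 8, rem=1, quantum used, demote→Q2. Q0=[] Q1=[] Q2=[P2]
t=38-39: P2@Q2 runs 1, rem=0, completes. Q0=[] Q1=[] Q2=[]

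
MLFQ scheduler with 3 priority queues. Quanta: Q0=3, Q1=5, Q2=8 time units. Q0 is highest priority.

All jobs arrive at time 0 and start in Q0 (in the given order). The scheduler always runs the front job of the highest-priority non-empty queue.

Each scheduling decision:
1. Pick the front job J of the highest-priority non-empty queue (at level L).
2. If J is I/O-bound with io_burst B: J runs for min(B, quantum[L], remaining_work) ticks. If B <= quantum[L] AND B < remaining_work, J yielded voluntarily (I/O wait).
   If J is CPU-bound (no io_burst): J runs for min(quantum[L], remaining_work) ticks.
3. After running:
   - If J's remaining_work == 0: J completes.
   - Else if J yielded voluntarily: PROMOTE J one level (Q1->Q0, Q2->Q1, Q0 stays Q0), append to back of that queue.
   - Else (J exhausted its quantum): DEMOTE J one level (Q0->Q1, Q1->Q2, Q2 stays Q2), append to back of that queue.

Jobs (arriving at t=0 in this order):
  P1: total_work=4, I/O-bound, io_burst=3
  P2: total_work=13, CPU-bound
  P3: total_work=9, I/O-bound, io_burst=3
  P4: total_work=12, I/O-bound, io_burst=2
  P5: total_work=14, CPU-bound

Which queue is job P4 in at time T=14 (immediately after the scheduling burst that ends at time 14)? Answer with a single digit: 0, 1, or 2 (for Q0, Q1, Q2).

Answer: 0

Derivation:
t=0-3: P1@Q0 runs 3, rem=1, I/O yield, promote→Q0. Q0=[P2,P3,P4,P5,P1] Q1=[] Q2=[]
t=3-6: P2@Q0 runs 3, rem=10, quantum used, demote→Q1. Q0=[P3,P4,P5,P1] Q1=[P2] Q2=[]
t=6-9: P3@Q0 runs 3, rem=6, I/O yield, promote→Q0. Q0=[P4,P5,P1,P3] Q1=[P2] Q2=[]
t=9-11: P4@Q0 runs 2, rem=10, I/O yield, promote→Q0. Q0=[P5,P1,P3,P4] Q1=[P2] Q2=[]
t=11-14: P5@Q0 runs 3, rem=11, quantum used, demote→Q1. Q0=[P1,P3,P4] Q1=[P2,P5] Q2=[]
t=14-15: P1@Q0 runs 1, rem=0, completes. Q0=[P3,P4] Q1=[P2,P5] Q2=[]
t=15-18: P3@Q0 runs 3, rem=3, I/O yield, promote→Q0. Q0=[P4,P3] Q1=[P2,P5] Q2=[]
t=18-20: P4@Q0 runs 2, rem=8, I/O yield, promote→Q0. Q0=[P3,P4] Q1=[P2,P5] Q2=[]
t=20-23: P3@Q0 runs 3, rem=0, completes. Q0=[P4] Q1=[P2,P5] Q2=[]
t=23-25: P4@Q0 runs 2, rem=6, I/O yield, promote→Q0. Q0=[P4] Q1=[P2,P5] Q2=[]
t=25-27: P4@Q0 runs 2, rem=4, I/O yield, promote→Q0. Q0=[P4] Q1=[P2,P5] Q2=[]
t=27-29: P4@Q0 runs 2, rem=2, I/O yield, promote→Q0. Q0=[P4] Q1=[P2,P5] Q2=[]
t=29-31: P4@Q0 runs 2, rem=0, completes. Q0=[] Q1=[P2,P5] Q2=[]
t=31-36: P2@Q1 runs 5, rem=5, quantum used, demote→Q2. Q0=[] Q1=[P5] Q2=[P2]
t=36-41: P5@Q1 runs 5, rem=6, quantum used, demote→Q2. Q0=[] Q1=[] Q2=[P2,P5]
t=41-46: P2@Q2 runs 5, rem=0, completes. Q0=[] Q1=[] Q2=[P5]
t=46-52: P5@Q2 runs 6, rem=0, completes. Q0=[] Q1=[] Q2=[]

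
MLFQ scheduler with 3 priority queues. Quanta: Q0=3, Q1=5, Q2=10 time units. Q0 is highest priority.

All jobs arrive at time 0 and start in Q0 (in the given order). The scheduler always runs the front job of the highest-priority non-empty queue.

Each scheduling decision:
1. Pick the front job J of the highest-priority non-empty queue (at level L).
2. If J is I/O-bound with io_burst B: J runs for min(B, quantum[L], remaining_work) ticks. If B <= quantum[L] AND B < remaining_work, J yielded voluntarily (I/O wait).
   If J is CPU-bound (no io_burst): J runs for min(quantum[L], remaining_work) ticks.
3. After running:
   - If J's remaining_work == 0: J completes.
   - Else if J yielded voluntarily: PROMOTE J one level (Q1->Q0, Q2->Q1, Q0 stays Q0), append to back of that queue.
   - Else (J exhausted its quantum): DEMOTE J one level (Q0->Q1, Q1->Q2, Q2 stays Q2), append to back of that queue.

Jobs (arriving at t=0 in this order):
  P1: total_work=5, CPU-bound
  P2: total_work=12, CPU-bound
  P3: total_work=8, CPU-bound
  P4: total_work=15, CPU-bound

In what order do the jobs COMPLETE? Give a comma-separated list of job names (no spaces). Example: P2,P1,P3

Answer: P1,P3,P2,P4

Derivation:
t=0-3: P1@Q0 runs 3, rem=2, quantum used, demote→Q1. Q0=[P2,P3,P4] Q1=[P1] Q2=[]
t=3-6: P2@Q0 runs 3, rem=9, quantum used, demote→Q1. Q0=[P3,P4] Q1=[P1,P2] Q2=[]
t=6-9: P3@Q0 runs 3, rem=5, quantum used, demote→Q1. Q0=[P4] Q1=[P1,P2,P3] Q2=[]
t=9-12: P4@Q0 runs 3, rem=12, quantum used, demote→Q1. Q0=[] Q1=[P1,P2,P3,P4] Q2=[]
t=12-14: P1@Q1 runs 2, rem=0, completes. Q0=[] Q1=[P2,P3,P4] Q2=[]
t=14-19: P2@Q1 runs 5, rem=4, quantum used, demote→Q2. Q0=[] Q1=[P3,P4] Q2=[P2]
t=19-24: P3@Q1 runs 5, rem=0, completes. Q0=[] Q1=[P4] Q2=[P2]
t=24-29: P4@Q1 runs 5, rem=7, quantum used, demote→Q2. Q0=[] Q1=[] Q2=[P2,P4]
t=29-33: P2@Q2 runs 4, rem=0, completes. Q0=[] Q1=[] Q2=[P4]
t=33-40: P4@Q2 runs 7, rem=0, completes. Q0=[] Q1=[] Q2=[]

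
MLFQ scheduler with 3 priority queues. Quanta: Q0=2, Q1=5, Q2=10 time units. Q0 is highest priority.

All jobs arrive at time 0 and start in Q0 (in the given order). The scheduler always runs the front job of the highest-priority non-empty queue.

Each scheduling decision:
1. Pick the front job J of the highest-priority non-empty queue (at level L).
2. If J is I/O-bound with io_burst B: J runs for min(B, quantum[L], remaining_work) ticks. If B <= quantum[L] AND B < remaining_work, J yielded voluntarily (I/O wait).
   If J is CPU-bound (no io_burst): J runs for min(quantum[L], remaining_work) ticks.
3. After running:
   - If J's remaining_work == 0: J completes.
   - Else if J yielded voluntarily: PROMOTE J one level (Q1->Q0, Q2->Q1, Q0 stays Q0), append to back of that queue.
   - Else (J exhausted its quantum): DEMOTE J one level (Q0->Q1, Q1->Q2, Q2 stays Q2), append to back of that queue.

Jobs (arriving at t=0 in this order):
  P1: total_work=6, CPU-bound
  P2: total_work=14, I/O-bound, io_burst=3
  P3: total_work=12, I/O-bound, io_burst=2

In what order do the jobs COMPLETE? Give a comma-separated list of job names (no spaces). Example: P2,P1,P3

Answer: P3,P1,P2

Derivation:
t=0-2: P1@Q0 runs 2, rem=4, quantum used, demote→Q1. Q0=[P2,P3] Q1=[P1] Q2=[]
t=2-4: P2@Q0 runs 2, rem=12, quantum used, demote→Q1. Q0=[P3] Q1=[P1,P2] Q2=[]
t=4-6: P3@Q0 runs 2, rem=10, I/O yield, promote→Q0. Q0=[P3] Q1=[P1,P2] Q2=[]
t=6-8: P3@Q0 runs 2, rem=8, I/O yield, promote→Q0. Q0=[P3] Q1=[P1,P2] Q2=[]
t=8-10: P3@Q0 runs 2, rem=6, I/O yield, promote→Q0. Q0=[P3] Q1=[P1,P2] Q2=[]
t=10-12: P3@Q0 runs 2, rem=4, I/O yield, promote→Q0. Q0=[P3] Q1=[P1,P2] Q2=[]
t=12-14: P3@Q0 runs 2, rem=2, I/O yield, promote→Q0. Q0=[P3] Q1=[P1,P2] Q2=[]
t=14-16: P3@Q0 runs 2, rem=0, completes. Q0=[] Q1=[P1,P2] Q2=[]
t=16-20: P1@Q1 runs 4, rem=0, completes. Q0=[] Q1=[P2] Q2=[]
t=20-23: P2@Q1 runs 3, rem=9, I/O yield, promote→Q0. Q0=[P2] Q1=[] Q2=[]
t=23-25: P2@Q0 runs 2, rem=7, quantum used, demote→Q1. Q0=[] Q1=[P2] Q2=[]
t=25-28: P2@Q1 runs 3, rem=4, I/O yield, promote→Q0. Q0=[P2] Q1=[] Q2=[]
t=28-30: P2@Q0 runs 2, rem=2, quantum used, demote→Q1. Q0=[] Q1=[P2] Q2=[]
t=30-32: P2@Q1 runs 2, rem=0, completes. Q0=[] Q1=[] Q2=[]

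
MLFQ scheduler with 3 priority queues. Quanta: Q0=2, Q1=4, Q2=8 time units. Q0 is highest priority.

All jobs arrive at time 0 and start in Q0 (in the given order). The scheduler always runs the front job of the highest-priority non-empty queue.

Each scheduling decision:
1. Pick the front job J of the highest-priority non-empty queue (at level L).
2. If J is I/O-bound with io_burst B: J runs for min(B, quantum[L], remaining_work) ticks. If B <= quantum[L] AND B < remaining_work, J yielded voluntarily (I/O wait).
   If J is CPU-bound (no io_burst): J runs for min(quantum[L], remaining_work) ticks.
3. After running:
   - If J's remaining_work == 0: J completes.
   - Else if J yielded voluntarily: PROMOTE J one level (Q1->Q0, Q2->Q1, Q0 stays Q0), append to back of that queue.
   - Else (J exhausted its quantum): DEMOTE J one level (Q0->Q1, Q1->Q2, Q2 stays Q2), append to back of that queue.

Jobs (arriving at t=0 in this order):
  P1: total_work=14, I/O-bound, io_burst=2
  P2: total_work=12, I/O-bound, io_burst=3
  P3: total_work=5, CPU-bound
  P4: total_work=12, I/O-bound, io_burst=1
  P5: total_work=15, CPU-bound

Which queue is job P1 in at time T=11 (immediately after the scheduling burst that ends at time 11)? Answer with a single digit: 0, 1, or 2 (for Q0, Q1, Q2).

t=0-2: P1@Q0 runs 2, rem=12, I/O yield, promote→Q0. Q0=[P2,P3,P4,P5,P1] Q1=[] Q2=[]
t=2-4: P2@Q0 runs 2, rem=10, quantum used, demote→Q1. Q0=[P3,P4,P5,P1] Q1=[P2] Q2=[]
t=4-6: P3@Q0 runs 2, rem=3, quantum used, demote→Q1. Q0=[P4,P5,P1] Q1=[P2,P3] Q2=[]
t=6-7: P4@Q0 runs 1, rem=11, I/O yield, promote→Q0. Q0=[P5,P1,P4] Q1=[P2,P3] Q2=[]
t=7-9: P5@Q0 runs 2, rem=13, quantum used, demote→Q1. Q0=[P1,P4] Q1=[P2,P3,P5] Q2=[]
t=9-11: P1@Q0 runs 2, rem=10, I/O yield, promote→Q0. Q0=[P4,P1] Q1=[P2,P3,P5] Q2=[]
t=11-12: P4@Q0 runs 1, rem=10, I/O yield, promote→Q0. Q0=[P1,P4] Q1=[P2,P3,P5] Q2=[]
t=12-14: P1@Q0 runs 2, rem=8, I/O yield, promote→Q0. Q0=[P4,P1] Q1=[P2,P3,P5] Q2=[]
t=14-15: P4@Q0 runs 1, rem=9, I/O yield, promote→Q0. Q0=[P1,P4] Q1=[P2,P3,P5] Q2=[]
t=15-17: P1@Q0 runs 2, rem=6, I/O yield, promote→Q0. Q0=[P4,P1] Q1=[P2,P3,P5] Q2=[]
t=17-18: P4@Q0 runs 1, rem=8, I/O yield, promote→Q0. Q0=[P1,P4] Q1=[P2,P3,P5] Q2=[]
t=18-20: P1@Q0 runs 2, rem=4, I/O yield, promote→Q0. Q0=[P4,P1] Q1=[P2,P3,P5] Q2=[]
t=20-21: P4@Q0 runs 1, rem=7, I/O yield, promote→Q0. Q0=[P1,P4] Q1=[P2,P3,P5] Q2=[]
t=21-23: P1@Q0 runs 2, rem=2, I/O yield, promote→Q0. Q0=[P4,P1] Q1=[P2,P3,P5] Q2=[]
t=23-24: P4@Q0 runs 1, rem=6, I/O yield, promote→Q0. Q0=[P1,P4] Q1=[P2,P3,P5] Q2=[]
t=24-26: P1@Q0 runs 2, rem=0, completes. Q0=[P4] Q1=[P2,P3,P5] Q2=[]
t=26-27: P4@Q0 runs 1, rem=5, I/O yield, promote→Q0. Q0=[P4] Q1=[P2,P3,P5] Q2=[]
t=27-28: P4@Q0 runs 1, rem=4, I/O yield, promote→Q0. Q0=[P4] Q1=[P2,P3,P5] Q2=[]
t=28-29: P4@Q0 runs 1, rem=3, I/O yield, promote→Q0. Q0=[P4] Q1=[P2,P3,P5] Q2=[]
t=29-30: P4@Q0 runs 1, rem=2, I/O yield, promote→Q0. Q0=[P4] Q1=[P2,P3,P5] Q2=[]
t=30-31: P4@Q0 runs 1, rem=1, I/O yield, promote→Q0. Q0=[P4] Q1=[P2,P3,P5] Q2=[]
t=31-32: P4@Q0 runs 1, rem=0, completes. Q0=[] Q1=[P2,P3,P5] Q2=[]
t=32-35: P2@Q1 runs 3, rem=7, I/O yield, promote→Q0. Q0=[P2] Q1=[P3,P5] Q2=[]
t=35-37: P2@Q0 runs 2, rem=5, quantum used, demote→Q1. Q0=[] Q1=[P3,P5,P2] Q2=[]
t=37-40: P3@Q1 runs 3, rem=0, completes. Q0=[] Q1=[P5,P2] Q2=[]
t=40-44: P5@Q1 runs 4, rem=9, quantum used, demote→Q2. Q0=[] Q1=[P2] Q2=[P5]
t=44-47: P2@Q1 runs 3, rem=2, I/O yield, promote→Q0. Q0=[P2] Q1=[] Q2=[P5]
t=47-49: P2@Q0 runs 2, rem=0, completes. Q0=[] Q1=[] Q2=[P5]
t=49-57: P5@Q2 runs 8, rem=1, quantum used, demote→Q2. Q0=[] Q1=[] Q2=[P5]
t=57-58: P5@Q2 runs 1, rem=0, completes. Q0=[] Q1=[] Q2=[]

Answer: 0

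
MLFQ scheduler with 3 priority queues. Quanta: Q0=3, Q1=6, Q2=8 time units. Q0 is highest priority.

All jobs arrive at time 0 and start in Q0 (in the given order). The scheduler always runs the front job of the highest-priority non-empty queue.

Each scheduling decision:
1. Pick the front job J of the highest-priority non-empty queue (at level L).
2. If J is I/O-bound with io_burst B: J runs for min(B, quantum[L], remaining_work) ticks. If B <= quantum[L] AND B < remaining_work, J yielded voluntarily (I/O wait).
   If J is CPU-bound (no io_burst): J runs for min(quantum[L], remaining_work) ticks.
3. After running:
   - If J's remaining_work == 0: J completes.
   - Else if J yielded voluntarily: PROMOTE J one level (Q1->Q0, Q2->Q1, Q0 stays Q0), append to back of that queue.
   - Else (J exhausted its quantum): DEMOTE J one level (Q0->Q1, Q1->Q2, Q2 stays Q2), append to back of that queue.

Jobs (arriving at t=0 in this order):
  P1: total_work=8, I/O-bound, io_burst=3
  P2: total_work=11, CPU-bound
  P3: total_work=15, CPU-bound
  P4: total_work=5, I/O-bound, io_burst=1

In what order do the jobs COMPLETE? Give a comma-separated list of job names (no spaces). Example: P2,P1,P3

t=0-3: P1@Q0 runs 3, rem=5, I/O yield, promote→Q0. Q0=[P2,P3,P4,P1] Q1=[] Q2=[]
t=3-6: P2@Q0 runs 3, rem=8, quantum used, demote→Q1. Q0=[P3,P4,P1] Q1=[P2] Q2=[]
t=6-9: P3@Q0 runs 3, rem=12, quantum used, demote→Q1. Q0=[P4,P1] Q1=[P2,P3] Q2=[]
t=9-10: P4@Q0 runs 1, rem=4, I/O yield, promote→Q0. Q0=[P1,P4] Q1=[P2,P3] Q2=[]
t=10-13: P1@Q0 runs 3, rem=2, I/O yield, promote→Q0. Q0=[P4,P1] Q1=[P2,P3] Q2=[]
t=13-14: P4@Q0 runs 1, rem=3, I/O yield, promote→Q0. Q0=[P1,P4] Q1=[P2,P3] Q2=[]
t=14-16: P1@Q0 runs 2, rem=0, completes. Q0=[P4] Q1=[P2,P3] Q2=[]
t=16-17: P4@Q0 runs 1, rem=2, I/O yield, promote→Q0. Q0=[P4] Q1=[P2,P3] Q2=[]
t=17-18: P4@Q0 runs 1, rem=1, I/O yield, promote→Q0. Q0=[P4] Q1=[P2,P3] Q2=[]
t=18-19: P4@Q0 runs 1, rem=0, completes. Q0=[] Q1=[P2,P3] Q2=[]
t=19-25: P2@Q1 runs 6, rem=2, quantum used, demote→Q2. Q0=[] Q1=[P3] Q2=[P2]
t=25-31: P3@Q1 runs 6, rem=6, quantum used, demote→Q2. Q0=[] Q1=[] Q2=[P2,P3]
t=31-33: P2@Q2 runs 2, rem=0, completes. Q0=[] Q1=[] Q2=[P3]
t=33-39: P3@Q2 runs 6, rem=0, completes. Q0=[] Q1=[] Q2=[]

Answer: P1,P4,P2,P3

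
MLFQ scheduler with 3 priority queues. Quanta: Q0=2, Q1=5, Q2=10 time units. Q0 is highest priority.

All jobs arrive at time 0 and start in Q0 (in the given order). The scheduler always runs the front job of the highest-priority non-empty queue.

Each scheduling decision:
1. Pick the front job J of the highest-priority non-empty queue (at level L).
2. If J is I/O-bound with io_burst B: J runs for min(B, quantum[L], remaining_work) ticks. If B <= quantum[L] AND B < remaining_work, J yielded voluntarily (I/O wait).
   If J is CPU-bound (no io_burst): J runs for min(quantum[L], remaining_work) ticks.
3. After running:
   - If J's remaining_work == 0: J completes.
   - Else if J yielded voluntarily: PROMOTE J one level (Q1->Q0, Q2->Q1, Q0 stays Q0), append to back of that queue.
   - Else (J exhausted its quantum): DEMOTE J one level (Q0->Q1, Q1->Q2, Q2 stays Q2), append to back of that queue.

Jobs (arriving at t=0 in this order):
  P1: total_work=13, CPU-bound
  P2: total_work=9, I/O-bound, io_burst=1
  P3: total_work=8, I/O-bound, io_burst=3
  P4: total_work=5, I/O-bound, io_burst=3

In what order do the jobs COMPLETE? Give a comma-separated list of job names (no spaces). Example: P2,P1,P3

Answer: P2,P4,P3,P1

Derivation:
t=0-2: P1@Q0 runs 2, rem=11, quantum used, demote→Q1. Q0=[P2,P3,P4] Q1=[P1] Q2=[]
t=2-3: P2@Q0 runs 1, rem=8, I/O yield, promote→Q0. Q0=[P3,P4,P2] Q1=[P1] Q2=[]
t=3-5: P3@Q0 runs 2, rem=6, quantum used, demote→Q1. Q0=[P4,P2] Q1=[P1,P3] Q2=[]
t=5-7: P4@Q0 runs 2, rem=3, quantum used, demote→Q1. Q0=[P2] Q1=[P1,P3,P4] Q2=[]
t=7-8: P2@Q0 runs 1, rem=7, I/O yield, promote→Q0. Q0=[P2] Q1=[P1,P3,P4] Q2=[]
t=8-9: P2@Q0 runs 1, rem=6, I/O yield, promote→Q0. Q0=[P2] Q1=[P1,P3,P4] Q2=[]
t=9-10: P2@Q0 runs 1, rem=5, I/O yield, promote→Q0. Q0=[P2] Q1=[P1,P3,P4] Q2=[]
t=10-11: P2@Q0 runs 1, rem=4, I/O yield, promote→Q0. Q0=[P2] Q1=[P1,P3,P4] Q2=[]
t=11-12: P2@Q0 runs 1, rem=3, I/O yield, promote→Q0. Q0=[P2] Q1=[P1,P3,P4] Q2=[]
t=12-13: P2@Q0 runs 1, rem=2, I/O yield, promote→Q0. Q0=[P2] Q1=[P1,P3,P4] Q2=[]
t=13-14: P2@Q0 runs 1, rem=1, I/O yield, promote→Q0. Q0=[P2] Q1=[P1,P3,P4] Q2=[]
t=14-15: P2@Q0 runs 1, rem=0, completes. Q0=[] Q1=[P1,P3,P4] Q2=[]
t=15-20: P1@Q1 runs 5, rem=6, quantum used, demote→Q2. Q0=[] Q1=[P3,P4] Q2=[P1]
t=20-23: P3@Q1 runs 3, rem=3, I/O yield, promote→Q0. Q0=[P3] Q1=[P4] Q2=[P1]
t=23-25: P3@Q0 runs 2, rem=1, quantum used, demote→Q1. Q0=[] Q1=[P4,P3] Q2=[P1]
t=25-28: P4@Q1 runs 3, rem=0, completes. Q0=[] Q1=[P3] Q2=[P1]
t=28-29: P3@Q1 runs 1, rem=0, completes. Q0=[] Q1=[] Q2=[P1]
t=29-35: P1@Q2 runs 6, rem=0, completes. Q0=[] Q1=[] Q2=[]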